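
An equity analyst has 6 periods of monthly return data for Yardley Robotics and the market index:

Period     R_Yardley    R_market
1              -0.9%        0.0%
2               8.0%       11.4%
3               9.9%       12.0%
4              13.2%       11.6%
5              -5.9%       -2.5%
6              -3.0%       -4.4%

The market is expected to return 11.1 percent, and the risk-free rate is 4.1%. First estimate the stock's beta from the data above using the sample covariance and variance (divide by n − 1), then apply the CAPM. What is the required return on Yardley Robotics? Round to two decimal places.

10.84%

Mean R_i = (-0.9 + 8.0 + 9.9 + 13.2 − 5.9 − 3.0) / 6 = 3.5500%
Mean R_m = (0.0 + 11.4 + 12.0 + 11.6 − 2.5 − 4.4) / 6 = 4.6833%
Σ(R_i − R̄_i)(R_m − R̄_m) = 291.3150  ⇒  Cov = 291.3150 / 5 = 58.2630
Σ(R_m − R̄_m)² = 302.5283  ⇒  Var(R_m) = 302.5283 / 5 = 60.5057
β = Cov / Var(R_m) = 58.2630 / 60.5057 = 0.9629
MRP = 11.1% − 4.1% = 7.00%
E(R) = R_f + β × MRP = 4.1% + 0.9629 × 7.0% = 10.84%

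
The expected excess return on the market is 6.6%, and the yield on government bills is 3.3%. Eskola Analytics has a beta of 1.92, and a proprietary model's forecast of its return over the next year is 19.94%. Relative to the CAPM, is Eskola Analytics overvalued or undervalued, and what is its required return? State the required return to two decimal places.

Undervalued; required return 15.97%

Required return = R_f + β·MRP = 3.3% + 1.92 × 6.6% = 15.97%
Forecast 19.94% > required 15.97% → the stock plots above the SML → undervalued.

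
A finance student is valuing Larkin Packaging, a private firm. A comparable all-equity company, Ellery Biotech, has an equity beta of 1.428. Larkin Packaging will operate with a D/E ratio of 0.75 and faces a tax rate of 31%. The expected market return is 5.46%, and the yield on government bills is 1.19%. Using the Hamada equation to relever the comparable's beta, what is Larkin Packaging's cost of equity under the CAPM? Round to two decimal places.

10.44%

β_L = β_U × [1 + (1 − t)(D/E)] = 1.428 × [1 + (1 − 0.31) × 0.75]
    = 1.428 × [1 + 0.69 × 0.75] = 1.428 × 1.5175 = 2.1670
MRP = 5.46% − 1.19% = 4.27%
E(R) = R_f + β_L × MRP = 1.19% + 2.1670 × 4.27% = 10.44%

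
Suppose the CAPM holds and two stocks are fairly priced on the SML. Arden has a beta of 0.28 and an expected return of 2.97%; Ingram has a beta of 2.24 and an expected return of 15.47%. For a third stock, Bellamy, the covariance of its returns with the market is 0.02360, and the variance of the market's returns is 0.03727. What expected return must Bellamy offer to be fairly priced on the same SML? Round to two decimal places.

MRP = (15.47% − 2.97%) / (2.24 − 0.28) = 6.3776%
R_f = 2.97% − 0.28 × 6.3776% = 1.1843%
β_Bellamy = Cov / Var(R_m) = 0.02360 / 0.03727 = 0.6332
E(R_Bellamy) = R_f + β × MRP = 1.1843% + 0.6332 × 6.3776% = 5.22%

5.22%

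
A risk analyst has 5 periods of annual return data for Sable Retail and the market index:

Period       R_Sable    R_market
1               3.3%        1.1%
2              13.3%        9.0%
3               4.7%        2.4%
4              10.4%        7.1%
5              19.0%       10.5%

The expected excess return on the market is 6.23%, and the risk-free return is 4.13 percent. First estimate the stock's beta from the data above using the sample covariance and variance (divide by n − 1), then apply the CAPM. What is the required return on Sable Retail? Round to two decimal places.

13.62%

Mean R_i = (3.3 + 13.3 + 4.7 + 10.4 + 19.0) / 5 = 10.1400%
Mean R_m = (1.1 + 9.0 + 2.4 + 7.1 + 10.5) / 5 = 6.0200%
Σ(R_i − R̄_i)(R_m − R̄_m) = 102.7360  ⇒  Cov = 102.7360 / 4 = 25.6840
Σ(R_m − R̄_m)² = 67.4280  ⇒  Var(R_m) = 67.4280 / 4 = 16.8570
β = Cov / Var(R_m) = 25.6840 / 16.8570 = 1.5236
E(R) = R_f + β × MRP = 4.13% + 1.5236 × 6.23% = 13.62%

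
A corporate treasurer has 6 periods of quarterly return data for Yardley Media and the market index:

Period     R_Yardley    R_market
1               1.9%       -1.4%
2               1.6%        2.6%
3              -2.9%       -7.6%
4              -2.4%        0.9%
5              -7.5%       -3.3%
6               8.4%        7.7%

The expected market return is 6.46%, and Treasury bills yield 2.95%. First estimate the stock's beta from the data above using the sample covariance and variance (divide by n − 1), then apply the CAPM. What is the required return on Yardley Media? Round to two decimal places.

Mean R_i = (1.9 + 1.6 − 2.9 − 2.4 − 7.5 + 8.4) / 6 = -0.1500%
Mean R_m = (-1.4 + 2.6 − 7.6 + 0.9 − 3.3 + 7.7) / 6 = -0.1833%
Σ(R_i − R̄_i)(R_m − R̄_m) = 110.6450  ⇒  Cov = 110.6450 / 5 = 22.1290
Σ(R_m − R̄_m)² = 137.2683  ⇒  Var(R_m) = 137.2683 / 5 = 27.4537
β = Cov / Var(R_m) = 22.1290 / 27.4537 = 0.8060
MRP = 6.46% − 2.95% = 3.51%
E(R) = R_f + β × MRP = 2.95% + 0.8060 × 3.51% = 5.78%

5.78%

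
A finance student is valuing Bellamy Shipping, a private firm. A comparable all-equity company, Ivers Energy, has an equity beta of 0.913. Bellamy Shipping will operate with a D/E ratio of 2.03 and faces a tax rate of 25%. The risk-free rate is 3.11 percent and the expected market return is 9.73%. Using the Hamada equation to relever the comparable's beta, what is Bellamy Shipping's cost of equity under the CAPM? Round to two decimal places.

β_L = β_U × [1 + (1 − t)(D/E)] = 0.913 × [1 + (1 − 0.25) × 2.03]
    = 0.913 × [1 + 0.75 × 2.03] = 0.913 × 2.5225 = 2.3030
MRP = 9.73% − 3.11% = 6.62%
E(R) = R_f + β_L × MRP = 3.11% + 2.3030 × 6.62% = 18.36%

18.36%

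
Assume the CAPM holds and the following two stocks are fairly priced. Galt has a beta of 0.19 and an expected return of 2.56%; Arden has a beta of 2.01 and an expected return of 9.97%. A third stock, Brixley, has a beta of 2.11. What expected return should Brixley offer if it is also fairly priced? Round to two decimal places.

10.38%

MRP (SML slope) = (9.97% − 2.56%) / (2.01 − 0.19) = 7.41% / 1.82 = 4.0714%
R_f (intercept) = 2.56% − 0.19 × 4.0714% = 1.7864%
E(R_Brixley) = R_f + β × MRP = 1.7864% + 2.11 × 4.0714% = 10.38%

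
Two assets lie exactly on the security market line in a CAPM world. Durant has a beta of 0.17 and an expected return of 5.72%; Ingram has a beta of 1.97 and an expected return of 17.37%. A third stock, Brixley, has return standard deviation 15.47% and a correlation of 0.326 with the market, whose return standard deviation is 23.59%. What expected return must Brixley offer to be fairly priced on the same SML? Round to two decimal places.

MRP = (17.37% − 5.72%) / (1.97 − 0.17) = 6.4722%
R_f = 5.72% − 0.17 × 6.4722% = 4.6197%
β_Brixley = ρ·σ_i/σ_m = 0.326 × 15.47 / 23.59 = 0.2138
E(R_Brixley) = R_f + β × MRP = 4.6197% + 0.2138 × 6.4722% = 6.00%

6.00%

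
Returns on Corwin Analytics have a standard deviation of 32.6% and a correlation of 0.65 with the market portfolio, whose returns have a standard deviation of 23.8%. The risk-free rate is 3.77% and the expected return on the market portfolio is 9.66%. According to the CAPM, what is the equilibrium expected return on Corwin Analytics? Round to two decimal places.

9.01%

β = ρ × σ_i / σ_m = 0.65 × 32.6% / 23.8% = 0.8903
MRP = 9.66% − 3.77% = 5.89%
E(R) = 3.77% + 0.8903 × 5.89% = 9.01%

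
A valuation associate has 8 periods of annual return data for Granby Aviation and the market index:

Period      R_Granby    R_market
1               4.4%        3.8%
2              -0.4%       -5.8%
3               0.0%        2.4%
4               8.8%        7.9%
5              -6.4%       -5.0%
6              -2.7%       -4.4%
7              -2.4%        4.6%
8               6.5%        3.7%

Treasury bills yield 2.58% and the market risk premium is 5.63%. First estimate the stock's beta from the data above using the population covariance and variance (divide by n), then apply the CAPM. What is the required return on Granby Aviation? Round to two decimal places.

Mean R_i = (4.4 − 0.4 + 0.0 + 8.8 − 6.4 − 2.7 − 2.4 + 6.5) / 8 = 0.9750%
Mean R_m = (3.8 − 5.8 + 2.4 + 7.9 − 5.0 − 4.4 + 4.6 + 3.7) / 8 = 0.9000%
Σ(R_i − R̄_i)(R_m − R̄_m) = 138.4300  ⇒  Cov = 138.4300 / 8 = 17.3038
Σ(R_m − R̄_m)² = 188.9800  ⇒  Var(R_m) = 188.9800 / 8 = 23.6225
β = Cov / Var(R_m) = 17.3038 / 23.6225 = 0.7325
E(R) = R_f + β × MRP = 2.58% + 0.7325 × 5.63% = 6.70%

6.70%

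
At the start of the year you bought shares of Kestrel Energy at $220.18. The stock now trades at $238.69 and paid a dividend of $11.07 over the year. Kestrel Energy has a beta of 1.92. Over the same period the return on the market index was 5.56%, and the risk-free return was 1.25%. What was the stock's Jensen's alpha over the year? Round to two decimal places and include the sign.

Realised HPR = (P1 + D1 − P0) / P0 = (238.69 + 11.07 − 220.18) / 220.18 = 29.58 / 220.18 = 13.4345%
MRP = 5.56% − 1.25% = 4.31%
CAPM required = R_f + β·MRP = 1.25% + 1.92 × 4.31% = 9.5252%
α = realised − required = 13.4345% − 9.5252% = +3.91%

+3.91%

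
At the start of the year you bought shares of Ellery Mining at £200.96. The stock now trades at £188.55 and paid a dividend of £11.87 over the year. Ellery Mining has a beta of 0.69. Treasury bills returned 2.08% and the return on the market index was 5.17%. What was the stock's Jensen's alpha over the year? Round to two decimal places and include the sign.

Realised HPR = (P1 + D1 − P0) / P0 = (188.55 + 11.87 − 200.96) / 200.96 = -0.54 / 200.96 = -0.2687%
MRP = 5.17% − 2.08% = 3.09%
CAPM required = R_f + β·MRP = 2.08% + 0.69 × 3.09% = 4.2121%
α = realised − required = -0.2687% − 4.2121% = -4.48%

-4.48%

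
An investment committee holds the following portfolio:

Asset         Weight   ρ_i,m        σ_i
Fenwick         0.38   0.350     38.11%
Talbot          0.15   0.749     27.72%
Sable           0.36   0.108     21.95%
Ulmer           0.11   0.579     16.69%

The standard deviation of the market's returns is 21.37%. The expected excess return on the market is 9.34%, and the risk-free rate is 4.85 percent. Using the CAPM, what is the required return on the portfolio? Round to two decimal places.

9.26%

β_Fenwick = 0.350 × 38.11% / 21.37% = 0.6242
β_Talbot = 0.749 × 27.72% / 21.37% = 0.9716
β_Sable = 0.108 × 21.95% / 21.37% = 0.1109
β_Ulmer = 0.579 × 16.69% / 21.37% = 0.4522
β_P = Σ w_i β_i = 0.38×0.6242 + 0.15×0.9716 + 0.36×0.1109 + 0.11×0.4522 = 0.4726
E(R_P) = R_f + β_P × MRP = 4.85% + 0.4726 × 9.34% = 9.26%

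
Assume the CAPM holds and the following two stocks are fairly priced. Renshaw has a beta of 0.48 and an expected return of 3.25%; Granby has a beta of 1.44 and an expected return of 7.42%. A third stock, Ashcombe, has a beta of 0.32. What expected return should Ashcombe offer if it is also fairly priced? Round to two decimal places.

2.56%

MRP (SML slope) = (7.42% − 3.25%) / (1.44 − 0.48) = 4.17% / 0.96 = 4.3438%
R_f (intercept) = 3.25% − 0.48 × 4.3438% = 1.1650%
E(R_Ashcombe) = R_f + β × MRP = 1.1650% + 0.32 × 4.3438% = 2.56%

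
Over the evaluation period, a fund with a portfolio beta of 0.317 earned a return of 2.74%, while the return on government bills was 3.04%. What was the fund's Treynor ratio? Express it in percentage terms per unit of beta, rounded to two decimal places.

-0.95%

Treynor = (R_P − R_f) / β_P = (2.74% − 3.04%) / 0.3170 = -0.30% / 0.3170 = -0.95%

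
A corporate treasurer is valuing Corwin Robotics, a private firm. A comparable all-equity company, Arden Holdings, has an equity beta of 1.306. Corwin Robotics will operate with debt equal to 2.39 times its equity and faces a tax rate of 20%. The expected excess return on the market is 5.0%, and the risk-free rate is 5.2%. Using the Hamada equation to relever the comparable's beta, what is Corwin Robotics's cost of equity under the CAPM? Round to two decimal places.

β_L = β_U × [1 + (1 − t)(D/E)] = 1.306 × [1 + (1 − 0.20) × 2.39]
    = 1.306 × [1 + 0.80 × 2.39] = 1.306 × 2.9120 = 3.8031
E(R) = R_f + β_L × MRP = 5.2% + 3.8031 × 5.0% = 24.22%

24.22%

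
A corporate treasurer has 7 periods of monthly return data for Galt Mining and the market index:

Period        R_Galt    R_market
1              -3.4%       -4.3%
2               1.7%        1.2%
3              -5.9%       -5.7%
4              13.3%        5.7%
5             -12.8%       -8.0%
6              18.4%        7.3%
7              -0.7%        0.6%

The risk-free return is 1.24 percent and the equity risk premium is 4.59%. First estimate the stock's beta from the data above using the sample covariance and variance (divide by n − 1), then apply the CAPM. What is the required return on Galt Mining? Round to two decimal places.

Mean R_i = (-3.4 + 1.7 − 5.9 + 13.3 − 12.8 + 18.4 − 0.7) / 7 = 1.5143%
Mean R_m = (-4.3 + 1.2 − 5.7 + 5.7 − 8.0 + 7.3 + 0.6) / 7 = -0.4571%
Σ(R_i − R̄_i)(R_m − R̄_m) = 367.2457  ⇒  Cov = 367.2457 / 6 = 61.2076
Σ(R_m − R̄_m)² = 201.0971  ⇒  Var(R_m) = 201.0971 / 6 = 33.5162
β = Cov / Var(R_m) = 61.2076 / 33.5162 = 1.8262
E(R) = R_f + β × MRP = 1.24% + 1.8262 × 4.59% = 9.62%

9.62%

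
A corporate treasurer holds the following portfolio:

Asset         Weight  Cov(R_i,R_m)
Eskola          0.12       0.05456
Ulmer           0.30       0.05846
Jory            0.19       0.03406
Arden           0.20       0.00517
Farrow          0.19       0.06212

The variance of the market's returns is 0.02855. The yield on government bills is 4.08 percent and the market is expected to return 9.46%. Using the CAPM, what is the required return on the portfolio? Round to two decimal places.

12.26%

β_Eskola = 0.05456 / 0.02855 = 1.9110
β_Ulmer = 0.05846 / 0.02855 = 2.0476
β_Jory = 0.03406 / 0.02855 = 1.1930
β_Arden = 0.00517 / 0.02855 = 0.1811
β_Farrow = 0.06212 / 0.02855 = 2.1758
β_P = Σ w_i β_i = 0.12×1.9110 + 0.30×2.0476 + 0.19×1.1930 + 0.20×0.1811 + 0.19×2.1758 = 1.5199
MRP = 9.46% − 4.08% = 5.38%
E(R_P) = R_f + β_P × MRP = 4.08% + 1.5199 × 5.38% = 12.26%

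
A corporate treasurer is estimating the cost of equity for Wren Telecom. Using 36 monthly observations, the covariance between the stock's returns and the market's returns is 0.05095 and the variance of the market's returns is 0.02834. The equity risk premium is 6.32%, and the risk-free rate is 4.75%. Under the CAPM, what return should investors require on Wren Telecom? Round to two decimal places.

β = Cov(R_i, R_m) / Var(R_m) = 0.05095 / 0.02834 = 1.7978
E(R) = R_f + β × MRP = 4.75% + 1.7978 × 6.32% = 16.11%

16.11%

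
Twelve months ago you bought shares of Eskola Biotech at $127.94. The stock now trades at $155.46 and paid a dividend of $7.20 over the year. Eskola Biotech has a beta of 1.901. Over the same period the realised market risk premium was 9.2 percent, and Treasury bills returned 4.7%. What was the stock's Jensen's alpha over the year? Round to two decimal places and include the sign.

+4.95%

Realised HPR = (P1 + D1 − P0) / P0 = (155.46 + 7.20 − 127.94) / 127.94 = 34.72 / 127.94 = 27.1377%
CAPM required = R_f + β·MRP = 4.7% + 1.901 × 9.2% = 22.1892%
α = realised − required = 27.1377% − 22.1892% = +4.95%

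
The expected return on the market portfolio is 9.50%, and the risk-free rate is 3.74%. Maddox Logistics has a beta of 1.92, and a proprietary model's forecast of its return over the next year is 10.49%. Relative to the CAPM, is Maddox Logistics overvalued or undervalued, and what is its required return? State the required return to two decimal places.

Overvalued; required return 14.80%

MRP = 9.50% − 3.74% = 5.76%
Required return = R_f + β·MRP = 3.74% + 1.92 × 5.76% = 14.80%
Forecast 10.49% < required 14.80% → the stock plots below the SML → overvalued.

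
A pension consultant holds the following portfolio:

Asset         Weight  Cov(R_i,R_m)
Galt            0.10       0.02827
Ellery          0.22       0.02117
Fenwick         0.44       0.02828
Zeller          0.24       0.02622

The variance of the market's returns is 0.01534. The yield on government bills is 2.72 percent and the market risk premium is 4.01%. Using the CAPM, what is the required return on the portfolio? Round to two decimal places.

9.57%

β_Galt = 0.02827 / 0.01534 = 1.8429
β_Ellery = 0.02117 / 0.01534 = 1.3801
β_Fenwick = 0.02828 / 0.01534 = 1.8435
β_Zeller = 0.02622 / 0.01534 = 1.7093
β_P = Σ w_i β_i = 0.10×1.8429 + 0.22×1.3801 + 0.44×1.8435 + 0.24×1.7093 = 1.7093
E(R_P) = R_f + β_P × MRP = 2.72% + 1.7093 × 4.01% = 9.57%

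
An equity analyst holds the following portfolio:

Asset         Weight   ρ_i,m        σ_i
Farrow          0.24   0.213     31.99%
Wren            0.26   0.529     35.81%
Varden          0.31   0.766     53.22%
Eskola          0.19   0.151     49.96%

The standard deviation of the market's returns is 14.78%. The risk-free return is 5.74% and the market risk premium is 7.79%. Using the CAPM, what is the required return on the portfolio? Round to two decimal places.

16.61%

β_Farrow = 0.213 × 31.99% / 14.78% = 0.4610
β_Wren = 0.529 × 35.81% / 14.78% = 1.2817
β_Varden = 0.766 × 53.22% / 14.78% = 2.7582
β_Eskola = 0.151 × 49.96% / 14.78% = 0.5104
β_P = Σ w_i β_i = 0.24×0.4610 + 0.26×1.2817 + 0.31×2.7582 + 0.19×0.5104 = 1.3959
E(R_P) = R_f + β_P × MRP = 5.74% + 1.3959 × 7.79% = 16.61%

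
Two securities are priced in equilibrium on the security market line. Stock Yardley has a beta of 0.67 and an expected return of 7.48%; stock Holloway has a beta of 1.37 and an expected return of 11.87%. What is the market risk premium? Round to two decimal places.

6.27%

Both satisfy E(R) = R_f + β·MRP, so the slope of the SML is
MRP = (11.87% − 7.48%) / (1.37 − 0.67) = 4.39% / 0.70 = 6.2714%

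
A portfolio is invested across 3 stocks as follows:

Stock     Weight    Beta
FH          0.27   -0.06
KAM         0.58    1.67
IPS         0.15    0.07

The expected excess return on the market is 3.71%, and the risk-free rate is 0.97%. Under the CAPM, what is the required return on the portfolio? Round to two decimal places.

β_P = Σ w_i β_i = 0.27×-0.06 + 0.58×1.67 + 0.15×0.07 = 0.9629
E(R_P) = R_f + β_P × MRP = 0.97% + 0.9629 × 3.71% = 4.54%

4.54%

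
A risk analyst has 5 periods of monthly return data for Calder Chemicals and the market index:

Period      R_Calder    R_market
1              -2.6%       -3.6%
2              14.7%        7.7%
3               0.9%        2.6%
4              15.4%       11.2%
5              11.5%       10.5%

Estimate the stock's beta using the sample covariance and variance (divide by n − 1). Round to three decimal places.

Mean R_i = (-2.6 + 14.7 + 0.9 + 15.4 + 11.5) / 5 = 7.9800%
Mean R_m = (-3.6 + 7.7 + 2.6 + 11.2 + 10.5) / 5 = 5.6800%
Σ(R_i − R̄_i)(R_m − R̄_m) = 191.4880  ⇒  Cov = 191.4880 / 4 = 47.8720
Σ(R_m − R̄_m)² = 153.3880  ⇒  Var(R_m) = 153.3880 / 4 = 38.3470
β = Cov / Var(R_m) = 47.8720 / 38.3470 = 1.2484

1.248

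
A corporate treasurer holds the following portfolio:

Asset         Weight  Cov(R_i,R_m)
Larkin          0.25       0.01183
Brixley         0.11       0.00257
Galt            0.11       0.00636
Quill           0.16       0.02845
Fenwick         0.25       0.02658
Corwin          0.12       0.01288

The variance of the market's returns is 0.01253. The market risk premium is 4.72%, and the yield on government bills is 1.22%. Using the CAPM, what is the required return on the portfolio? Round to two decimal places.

7.50%

β_Larkin = 0.01183 / 0.01253 = 0.9441
β_Brixley = 0.00257 / 0.01253 = 0.2051
β_Galt = 0.00636 / 0.01253 = 0.5076
β_Quill = 0.02845 / 0.01253 = 2.2706
β_Fenwick = 0.02658 / 0.01253 = 2.1213
β_Corwin = 0.01288 / 0.01253 = 1.0279
β_P = Σ w_i β_i = 0.25×0.9441 + 0.11×0.2051 + 0.11×0.5076 + 0.16×2.2706 + 0.25×2.1213 + 0.12×1.0279 = 1.3314
E(R_P) = R_f + β_P × MRP = 1.22% + 1.3314 × 4.72% = 7.50%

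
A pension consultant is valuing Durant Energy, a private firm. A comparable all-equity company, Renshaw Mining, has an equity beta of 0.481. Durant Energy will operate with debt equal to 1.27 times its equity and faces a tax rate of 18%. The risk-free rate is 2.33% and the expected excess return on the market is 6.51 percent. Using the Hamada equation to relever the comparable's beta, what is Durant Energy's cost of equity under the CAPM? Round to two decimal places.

8.72%

β_L = β_U × [1 + (1 − t)(D/E)] = 0.481 × [1 + (1 − 0.18) × 1.27]
    = 0.481 × [1 + 0.82 × 1.27] = 0.481 × 2.0414 = 0.9819
E(R) = R_f + β_L × MRP = 2.33% + 0.9819 × 6.51% = 8.72%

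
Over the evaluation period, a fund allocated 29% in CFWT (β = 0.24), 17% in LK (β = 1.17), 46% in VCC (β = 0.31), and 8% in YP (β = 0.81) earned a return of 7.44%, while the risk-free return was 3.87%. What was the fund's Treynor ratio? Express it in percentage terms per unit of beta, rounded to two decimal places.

β_P = 0.29×0.24 + 0.17×1.17 + 0.46×0.31 + 0.08×0.81 = 0.4759
Treynor = (R_P − R_f) / β_P = (7.44% − 3.87%) / 0.4759 = 3.57% / 0.4759 = 7.50%

7.50%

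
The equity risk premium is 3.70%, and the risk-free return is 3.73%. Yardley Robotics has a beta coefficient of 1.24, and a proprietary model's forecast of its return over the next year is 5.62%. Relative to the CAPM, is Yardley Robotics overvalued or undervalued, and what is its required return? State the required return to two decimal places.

Overvalued; required return 8.32%

Required return = R_f + β·MRP = 3.73% + 1.24 × 3.70% = 8.32%
Forecast 5.62% < required 8.32% → the stock plots below the SML → overvalued.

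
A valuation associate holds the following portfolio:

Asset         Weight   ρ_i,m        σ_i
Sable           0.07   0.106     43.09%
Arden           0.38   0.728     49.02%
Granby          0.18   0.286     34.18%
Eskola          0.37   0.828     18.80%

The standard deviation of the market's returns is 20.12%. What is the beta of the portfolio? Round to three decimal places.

β_Sable = 0.106 × 43.09% / 20.12% = 0.2270
β_Arden = 0.728 × 49.02% / 20.12% = 1.7737
β_Granby = 0.286 × 34.18% / 20.12% = 0.4859
β_Eskola = 0.828 × 18.80% / 20.12% = 0.7737
β_P = Σ w_i β_i = 0.07×0.2270 + 0.38×1.7737 + 0.18×0.4859 + 0.37×0.7737 = 1.0636

1.064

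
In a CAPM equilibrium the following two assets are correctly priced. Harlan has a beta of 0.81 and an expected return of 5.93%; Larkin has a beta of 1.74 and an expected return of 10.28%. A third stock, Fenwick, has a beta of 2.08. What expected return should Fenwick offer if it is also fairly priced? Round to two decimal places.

MRP (SML slope) = (10.28% − 5.93%) / (1.74 − 0.81) = 4.35% / 0.93 = 4.6774%
R_f (intercept) = 5.93% − 0.81 × 4.6774% = 2.1413%
E(R_Fenwick) = R_f + β × MRP = 2.1413% + 2.08 × 4.6774% = 11.87%

11.87%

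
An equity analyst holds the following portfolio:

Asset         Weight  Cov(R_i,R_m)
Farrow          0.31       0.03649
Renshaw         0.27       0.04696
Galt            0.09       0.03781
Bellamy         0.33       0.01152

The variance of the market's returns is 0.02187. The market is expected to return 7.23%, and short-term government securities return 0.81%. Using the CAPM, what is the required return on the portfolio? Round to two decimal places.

9.97%

β_Farrow = 0.03649 / 0.02187 = 1.6685
β_Renshaw = 0.04696 / 0.02187 = 2.1472
β_Galt = 0.03781 / 0.02187 = 1.7289
β_Bellamy = 0.01152 / 0.02187 = 0.5267
β_P = Σ w_i β_i = 0.31×1.6685 + 0.27×2.1472 + 0.09×1.7289 + 0.33×0.5267 = 1.4264
MRP = 7.23% − 0.81% = 6.42%
E(R_P) = R_f + β_P × MRP = 0.81% + 1.4264 × 6.42% = 9.97%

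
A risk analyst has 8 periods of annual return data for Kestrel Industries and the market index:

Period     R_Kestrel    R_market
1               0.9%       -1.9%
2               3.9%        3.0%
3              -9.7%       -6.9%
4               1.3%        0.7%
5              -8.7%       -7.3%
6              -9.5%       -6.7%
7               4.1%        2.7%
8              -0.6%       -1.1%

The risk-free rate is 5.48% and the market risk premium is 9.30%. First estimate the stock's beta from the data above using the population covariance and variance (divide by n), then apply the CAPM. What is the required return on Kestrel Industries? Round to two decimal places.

18.21%

Mean R_i = (0.9 + 3.9 − 9.7 + 1.3 − 8.7 − 9.5 + 4.1 − 0.6) / 8 = -2.2875%
Mean R_m = (-1.9 + 3.0 − 6.9 + 0.7 − 7.3 − 6.7 + 2.7 − 1.1) / 8 = -2.1875%
Σ(R_i − R̄_i)(R_m − R̄_m) = 176.6888  ⇒  Cov = 176.6888 / 8 = 22.0861
Σ(R_m − R̄_m)² = 129.1088  ⇒  Var(R_m) = 129.1088 / 8 = 16.1386
β = Cov / Var(R_m) = 22.0861 / 16.1386 = 1.3685
E(R) = R_f + β × MRP = 5.48% + 1.3685 × 9.30% = 18.21%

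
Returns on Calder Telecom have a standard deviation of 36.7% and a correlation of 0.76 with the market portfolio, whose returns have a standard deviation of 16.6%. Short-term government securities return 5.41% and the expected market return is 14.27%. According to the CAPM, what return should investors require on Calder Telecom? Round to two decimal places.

20.30%

β = ρ × σ_i / σ_m = 0.76 × 36.7% / 16.6% = 1.6802
MRP = 14.27% − 5.41% = 8.86%
E(R) = 5.41% + 1.6802 × 8.86% = 20.30%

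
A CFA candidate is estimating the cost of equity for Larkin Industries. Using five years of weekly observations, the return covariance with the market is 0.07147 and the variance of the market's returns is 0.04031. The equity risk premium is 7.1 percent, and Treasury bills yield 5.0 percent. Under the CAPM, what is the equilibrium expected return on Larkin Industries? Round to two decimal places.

17.59%

β = Cov(R_i, R_m) / Var(R_m) = 0.07147 / 0.04031 = 1.7730
E(R) = R_f + β × MRP = 5.0% + 1.7730 × 7.1% = 17.59%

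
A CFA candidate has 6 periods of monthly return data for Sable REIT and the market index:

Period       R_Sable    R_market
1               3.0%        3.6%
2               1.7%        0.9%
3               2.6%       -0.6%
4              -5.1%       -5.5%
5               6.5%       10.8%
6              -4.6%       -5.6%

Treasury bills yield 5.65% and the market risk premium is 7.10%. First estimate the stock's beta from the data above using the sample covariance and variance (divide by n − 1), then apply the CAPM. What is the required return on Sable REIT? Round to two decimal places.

10.59%

Mean R_i = (3.0 + 1.7 + 2.6 − 5.1 + 6.5 − 4.6) / 6 = 0.6833%
Mean R_m = (3.6 + 0.9 − 0.6 − 5.5 + 10.8 − 5.6) / 6 = 0.6000%
Σ(R_i − R̄_i)(R_m − R̄_m) = 132.3200  ⇒  Cov = 132.3200 / 5 = 26.4640
Σ(R_m − R̄_m)² = 190.2200  ⇒  Var(R_m) = 190.2200 / 5 = 38.0440
β = Cov / Var(R_m) = 26.4640 / 38.0440 = 0.6956
E(R) = R_f + β × MRP = 5.65% + 0.6956 × 7.10% = 10.59%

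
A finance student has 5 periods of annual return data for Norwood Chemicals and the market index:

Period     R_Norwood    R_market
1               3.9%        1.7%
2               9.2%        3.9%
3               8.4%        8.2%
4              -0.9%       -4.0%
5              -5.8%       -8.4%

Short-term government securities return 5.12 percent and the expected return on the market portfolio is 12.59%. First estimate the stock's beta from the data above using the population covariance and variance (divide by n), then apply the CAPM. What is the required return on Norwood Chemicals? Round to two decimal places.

Mean R_i = (3.9 + 9.2 + 8.4 − 0.9 − 5.8) / 5 = 2.9600%
Mean R_m = (1.7 + 3.9 + 8.2 − 4.0 − 8.4) / 5 = 0.2800%
Σ(R_i − R̄_i)(R_m − R̄_m) = 159.5660  ⇒  Cov = 159.5660 / 5 = 31.9132
Σ(R_m − R̄_m)² = 171.5080  ⇒  Var(R_m) = 171.5080 / 5 = 34.3016
β = Cov / Var(R_m) = 31.9132 / 34.3016 = 0.9304
MRP = 12.59% − 5.12% = 7.47%
E(R) = R_f + β × MRP = 5.12% + 0.9304 × 7.47% = 12.07%

12.07%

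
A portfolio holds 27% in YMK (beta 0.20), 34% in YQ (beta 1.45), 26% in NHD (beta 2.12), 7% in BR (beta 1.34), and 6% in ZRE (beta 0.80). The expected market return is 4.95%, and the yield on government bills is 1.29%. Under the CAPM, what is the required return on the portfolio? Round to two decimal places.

5.83%

β_P = Σ w_i β_i = 0.27×0.20 + 0.34×1.45 + 0.26×2.12 + 0.07×1.34 + 0.06×0.80 = 1.2400
MRP = 4.95% − 1.29% = 3.66%
E(R_P) = R_f + β_P × MRP = 1.29% + 1.2400 × 3.66% = 5.83%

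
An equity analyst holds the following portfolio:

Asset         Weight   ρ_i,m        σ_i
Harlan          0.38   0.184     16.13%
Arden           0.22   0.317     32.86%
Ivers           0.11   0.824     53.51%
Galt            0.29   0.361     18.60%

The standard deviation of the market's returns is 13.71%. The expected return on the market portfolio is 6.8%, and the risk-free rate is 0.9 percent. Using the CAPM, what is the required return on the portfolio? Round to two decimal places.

5.30%

β_Harlan = 0.184 × 16.13% / 13.71% = 0.2165
β_Arden = 0.317 × 32.86% / 13.71% = 0.7598
β_Ivers = 0.824 × 53.51% / 13.71% = 3.2161
β_Galt = 0.361 × 18.60% / 13.71% = 0.4898
β_P = Σ w_i β_i = 0.38×0.2165 + 0.22×0.7598 + 0.11×3.2161 + 0.29×0.4898 = 0.7452
MRP = 6.8% − 0.9% = 5.90%
E(R_P) = R_f + β_P × MRP = 0.9% + 0.7452 × 5.9% = 5.30%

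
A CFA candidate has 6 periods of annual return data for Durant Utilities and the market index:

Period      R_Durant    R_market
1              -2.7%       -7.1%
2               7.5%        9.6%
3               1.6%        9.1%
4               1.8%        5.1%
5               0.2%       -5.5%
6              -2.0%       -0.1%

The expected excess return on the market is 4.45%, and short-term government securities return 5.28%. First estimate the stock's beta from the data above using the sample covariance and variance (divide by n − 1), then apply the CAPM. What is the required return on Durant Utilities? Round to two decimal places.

Mean R_i = (-2.7 + 7.5 + 1.6 + 1.8 + 0.2 − 2.0) / 6 = 1.0667%
Mean R_m = (-7.1 + 9.6 + 9.1 + 5.1 − 5.5 − 0.1) / 6 = 1.8500%
Σ(R_i − R̄_i)(R_m − R̄_m) = 102.1700  ⇒  Cov = 102.1700 / 5 = 20.4340
Σ(R_m − R̄_m)² = 261.1150  ⇒  Var(R_m) = 261.1150 / 5 = 52.2230
β = Cov / Var(R_m) = 20.4340 / 52.2230 = 0.3913
E(R) = R_f + β × MRP = 5.28% + 0.3913 × 4.45% = 7.02%

7.02%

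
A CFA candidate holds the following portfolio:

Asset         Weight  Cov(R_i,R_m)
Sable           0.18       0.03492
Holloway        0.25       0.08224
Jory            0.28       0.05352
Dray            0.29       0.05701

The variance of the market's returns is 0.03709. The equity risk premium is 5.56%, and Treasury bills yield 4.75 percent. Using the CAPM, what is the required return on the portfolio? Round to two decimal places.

13.50%

β_Sable = 0.03492 / 0.03709 = 0.9415
β_Holloway = 0.08224 / 0.03709 = 2.2173
β_Jory = 0.05352 / 0.03709 = 1.4430
β_Dray = 0.05701 / 0.03709 = 1.5371
β_P = Σ w_i β_i = 0.18×0.9415 + 0.25×2.2173 + 0.28×1.4430 + 0.29×1.5371 = 1.5736
E(R_P) = R_f + β_P × MRP = 4.75% + 1.5736 × 5.56% = 13.50%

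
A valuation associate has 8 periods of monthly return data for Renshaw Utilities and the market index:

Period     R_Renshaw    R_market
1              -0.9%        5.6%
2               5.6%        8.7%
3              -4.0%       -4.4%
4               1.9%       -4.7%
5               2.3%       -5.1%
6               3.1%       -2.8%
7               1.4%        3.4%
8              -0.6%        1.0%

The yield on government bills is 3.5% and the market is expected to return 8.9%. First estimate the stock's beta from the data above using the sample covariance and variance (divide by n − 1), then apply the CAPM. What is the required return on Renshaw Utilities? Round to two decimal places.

Mean R_i = (-0.9 + 5.6 − 4.0 + 1.9 + 2.3 + 3.1 + 1.4 − 0.6) / 8 = 1.1000%
Mean R_m = (5.6 + 8.7 − 4.4 − 4.7 − 5.1 − 2.8 + 3.4 + 1.0) / 8 = 0.2125%
Σ(R_i − R̄_i)(R_m − R̄_m) = 34.2300  ⇒  Cov = 34.2300 / 7 = 4.8900
Σ(R_m − R̄_m)² = 194.5488  ⇒  Var(R_m) = 194.5488 / 7 = 27.7927
β = Cov / Var(R_m) = 4.8900 / 27.7927 = 0.1759
MRP = 8.9% − 3.5% = 5.40%
E(R) = R_f + β × MRP = 3.5% + 0.1759 × 5.4% = 4.45%

4.45%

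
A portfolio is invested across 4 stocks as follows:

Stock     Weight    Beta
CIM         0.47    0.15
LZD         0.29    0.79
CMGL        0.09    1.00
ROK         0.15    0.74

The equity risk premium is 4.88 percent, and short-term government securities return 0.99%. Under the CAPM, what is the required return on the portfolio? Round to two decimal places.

β_P = Σ w_i β_i = 0.47×0.15 + 0.29×0.79 + 0.09×1.00 + 0.15×0.74 = 0.5006
E(R_P) = R_f + β_P × MRP = 0.99% + 0.5006 × 4.88% = 3.43%

3.43%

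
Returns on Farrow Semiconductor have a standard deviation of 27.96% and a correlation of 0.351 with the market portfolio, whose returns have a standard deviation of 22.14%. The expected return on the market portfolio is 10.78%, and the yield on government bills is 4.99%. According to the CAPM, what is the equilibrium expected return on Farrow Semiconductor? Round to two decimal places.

7.56%

β = ρ × σ_i / σ_m = 0.351 × 27.96% / 22.14% = 0.4433
MRP = 10.78% − 4.99% = 5.79%
E(R) = 4.99% + 0.4433 × 5.79% = 7.56%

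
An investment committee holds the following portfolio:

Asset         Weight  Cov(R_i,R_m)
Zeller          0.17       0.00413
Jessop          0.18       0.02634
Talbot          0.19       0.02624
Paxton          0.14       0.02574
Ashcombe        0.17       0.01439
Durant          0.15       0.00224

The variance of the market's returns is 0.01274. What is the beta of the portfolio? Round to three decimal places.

1.320

β_Zeller = 0.00413 / 0.01274 = 0.3242
β_Jessop = 0.02634 / 0.01274 = 2.0675
β_Talbot = 0.02624 / 0.01274 = 2.0597
β_Paxton = 0.02574 / 0.01274 = 2.0204
β_Ashcombe = 0.01439 / 0.01274 = 1.1295
β_Durant = 0.00224 / 0.01274 = 0.1758
β_P = Σ w_i β_i = 0.17×0.3242 + 0.18×2.0675 + 0.19×2.0597 + 0.14×2.0204 + 0.17×1.1295 + 0.15×0.1758 = 1.3198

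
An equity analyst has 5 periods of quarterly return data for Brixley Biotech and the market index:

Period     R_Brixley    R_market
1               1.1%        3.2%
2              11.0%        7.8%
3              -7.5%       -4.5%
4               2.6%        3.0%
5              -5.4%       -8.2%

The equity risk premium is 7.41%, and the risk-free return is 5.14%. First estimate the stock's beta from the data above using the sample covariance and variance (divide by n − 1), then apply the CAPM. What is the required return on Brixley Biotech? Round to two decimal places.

12.88%

Mean R_i = (1.1 + 11.0 − 7.5 + 2.6 − 5.4) / 5 = 0.3600%
Mean R_m = (3.2 + 7.8 − 4.5 + 3.0 − 8.2) / 5 = 0.2600%
Σ(R_i − R̄_i)(R_m − R̄_m) = 174.6820  ⇒  Cov = 174.6820 / 4 = 43.6705
Σ(R_m − R̄_m)² = 167.2320  ⇒  Var(R_m) = 167.2320 / 4 = 41.8080
β = Cov / Var(R_m) = 43.6705 / 41.8080 = 1.0445
E(R) = R_f + β × MRP = 5.14% + 1.0445 × 7.41% = 12.88%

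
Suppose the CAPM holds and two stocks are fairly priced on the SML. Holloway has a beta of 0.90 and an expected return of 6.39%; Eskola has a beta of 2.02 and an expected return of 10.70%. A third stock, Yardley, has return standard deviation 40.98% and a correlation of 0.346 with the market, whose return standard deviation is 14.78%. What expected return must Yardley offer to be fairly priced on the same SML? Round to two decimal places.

6.62%

MRP = (10.70% − 6.39%) / (2.02 − 0.90) = 3.8482%
R_f = 6.39% − 0.90 × 3.8482% = 2.9266%
β_Yardley = ρ·σ_i/σ_m = 0.346 × 40.98 / 14.78 = 0.9593
E(R_Yardley) = R_f + β × MRP = 2.9266% + 0.9593 × 3.8482% = 6.62%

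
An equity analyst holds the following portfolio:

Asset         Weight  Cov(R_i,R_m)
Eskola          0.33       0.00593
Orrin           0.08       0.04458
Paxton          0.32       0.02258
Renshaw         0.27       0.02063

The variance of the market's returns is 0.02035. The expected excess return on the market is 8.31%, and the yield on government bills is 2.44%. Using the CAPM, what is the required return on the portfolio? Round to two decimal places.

β_Eskola = 0.00593 / 0.02035 = 0.2914
β_Orrin = 0.04458 / 0.02035 = 2.1907
β_Paxton = 0.02258 / 0.02035 = 1.1096
β_Renshaw = 0.02063 / 0.02035 = 1.0138
β_P = Σ w_i β_i = 0.33×0.2914 + 0.08×2.1907 + 0.32×1.1096 + 0.27×1.0138 = 0.9002
E(R_P) = R_f + β_P × MRP = 2.44% + 0.9002 × 8.31% = 9.92%

9.92%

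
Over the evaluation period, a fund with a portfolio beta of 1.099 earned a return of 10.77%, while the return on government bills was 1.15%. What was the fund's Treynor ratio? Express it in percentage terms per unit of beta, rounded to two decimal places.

8.75%

Treynor = (R_P − R_f) / β_P = (10.77% − 1.15%) / 1.0990 = 9.62% / 1.0990 = 8.75%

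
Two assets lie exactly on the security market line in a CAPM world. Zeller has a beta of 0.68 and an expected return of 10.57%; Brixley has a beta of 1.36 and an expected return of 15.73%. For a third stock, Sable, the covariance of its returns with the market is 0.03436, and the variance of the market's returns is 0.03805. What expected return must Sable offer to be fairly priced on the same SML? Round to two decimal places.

12.26%

MRP = (15.73% − 10.57%) / (1.36 − 0.68) = 7.5882%
R_f = 10.57% − 0.68 × 7.5882% = 5.4100%
β_Sable = Cov / Var(R_m) = 0.03436 / 0.03805 = 0.9030
E(R_Sable) = R_f + β × MRP = 5.4100% + 0.9030 × 7.5882% = 12.26%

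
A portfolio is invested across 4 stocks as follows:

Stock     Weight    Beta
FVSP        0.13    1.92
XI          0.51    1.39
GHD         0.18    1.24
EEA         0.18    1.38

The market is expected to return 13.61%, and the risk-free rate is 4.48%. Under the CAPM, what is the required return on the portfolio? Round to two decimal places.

17.54%

β_P = Σ w_i β_i = 0.13×1.92 + 0.51×1.39 + 0.18×1.24 + 0.18×1.38 = 1.4301
MRP = 13.61% − 4.48% = 9.13%
E(R_P) = R_f + β_P × MRP = 4.48% + 1.4301 × 9.13% = 17.54%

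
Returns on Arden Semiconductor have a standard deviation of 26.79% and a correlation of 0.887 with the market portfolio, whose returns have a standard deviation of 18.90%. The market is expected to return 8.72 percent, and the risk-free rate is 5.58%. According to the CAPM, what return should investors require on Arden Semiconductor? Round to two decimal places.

9.53%

β = ρ × σ_i / σ_m = 0.887 × 26.79% / 18.90% = 1.2573
MRP = 8.72% − 5.58% = 3.14%
E(R) = 5.58% + 1.2573 × 3.14% = 9.53%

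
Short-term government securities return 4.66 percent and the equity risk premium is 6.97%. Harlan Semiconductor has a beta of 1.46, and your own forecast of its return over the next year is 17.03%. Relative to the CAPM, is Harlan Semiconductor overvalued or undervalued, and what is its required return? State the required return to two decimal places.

Undervalued; required return 14.84%

Required return = R_f + β·MRP = 4.66% + 1.46 × 6.97% = 14.84%
Forecast 17.03% > required 14.84% → the stock plots above the SML → undervalued.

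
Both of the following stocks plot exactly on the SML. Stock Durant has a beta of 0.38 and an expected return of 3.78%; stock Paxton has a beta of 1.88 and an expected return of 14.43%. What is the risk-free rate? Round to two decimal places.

Both satisfy E(R) = R_f + β·MRP, so the slope of the SML is
MRP = (14.43% − 3.78%) / (1.88 − 0.38) = 10.65% / 1.50 = 7.1000%
R_f = E(R_Durant) − β_Durant·MRP = 3.78% − 0.38 × 7.1000% = 1.0820%

1.08%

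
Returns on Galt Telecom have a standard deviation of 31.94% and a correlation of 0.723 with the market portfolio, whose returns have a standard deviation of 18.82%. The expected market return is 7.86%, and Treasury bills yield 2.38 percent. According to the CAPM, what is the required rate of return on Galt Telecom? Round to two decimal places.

β = ρ × σ_i / σ_m = 0.723 × 31.94% / 18.82% = 1.2270
MRP = 7.86% − 2.38% = 5.48%
E(R) = 2.38% + 1.2270 × 5.48% = 9.10%

9.10%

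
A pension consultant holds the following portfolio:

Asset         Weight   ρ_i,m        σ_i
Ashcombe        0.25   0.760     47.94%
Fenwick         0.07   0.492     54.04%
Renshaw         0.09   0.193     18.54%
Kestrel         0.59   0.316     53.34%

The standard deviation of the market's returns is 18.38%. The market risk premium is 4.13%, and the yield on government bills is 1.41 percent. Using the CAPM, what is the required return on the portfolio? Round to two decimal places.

6.18%

β_Ashcombe = 0.760 × 47.94% / 18.38% = 1.9823
β_Fenwick = 0.492 × 54.04% / 18.38% = 1.4466
β_Renshaw = 0.193 × 18.54% / 18.38% = 0.1947
β_Kestrel = 0.316 × 53.34% / 18.38% = 0.9171
β_P = Σ w_i β_i = 0.25×1.9823 + 0.07×1.4466 + 0.09×0.1947 + 0.59×0.9171 = 1.1554
E(R_P) = R_f + β_P × MRP = 1.41% + 1.1554 × 4.13% = 6.18%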